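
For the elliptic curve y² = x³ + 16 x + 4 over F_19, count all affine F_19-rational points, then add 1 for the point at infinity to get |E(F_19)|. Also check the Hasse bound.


Affine points = {(0, 2), (0, 17), (2, 5), (2, 14), (5, 0), (8, 6), (8, 13), (10, 9), (10, 10), (12, 9), (12, 10), (15, 3), (15, 16), (16, 9), (16, 10), (18, 5), (18, 14)}; affine count = 17; |E(F_19)| = 18.

Discriminant check: Δ ∝ 4a³ + 27b² = 4·16³ + 27·4² = 4·4096 + 27·16 ≡ 1 (mod 19). Nonzero ⇒ E is nonsingular.
For each x ∈ F_19, compute rhs = x³ + 16·x + 4 mod 19, then count y ∈ F_19 with y² ≡ rhs.
  x = 0: rhs = 4, matching y values: 2, 17 (2 points).
  x = 1: rhs = 2, matching y values: none (0 points).
  x = 2: rhs = 6, matching y values: 5, 14 (2 points).
  x = 3: rhs = 3, matching y values: none (0 points).
  x = 4: rhs = 18, matching y values: none (0 points).
  x = 5: rhs = 0, matching y values: 0 (1 points).
  x = 6: rhs = 12, matching y values: none (0 points).
  x = 7: rhs = 3, matching y values: none (0 points).
  x = 8: rhs = 17, matching y values: 6, 13 (2 points).
  x = 9: rhs = 3, matching y values: none (0 points).
  x = 10: rhs = 5, matching y values: 9, 10 (2 points).
  x = 11: rhs = 10, matching y values: none (0 points).
  x = 12: rhs = 5, matching y values: 9, 10 (2 points).
  x = 13: rhs = 15, matching y values: none (0 points).
  x = 14: rhs = 8, matching y values: none (0 points).
  x = 15: rhs = 9, matching y values: 3, 16 (2 points).
  x = 16: rhs = 5, matching y values: 9, 10 (2 points).
  x = 17: rhs = 2, matching y values: none (0 points).
  x = 18: rhs = 6, matching y values: 5, 14 (2 points).
Total affine count: 17.
Full point count |E(F_19)| = 17 + 1 = 18.
Hasse bound: |18 − (19+1)| = |-2| = 2 ≤ 2√19 ≈ 8.7178 ✓.


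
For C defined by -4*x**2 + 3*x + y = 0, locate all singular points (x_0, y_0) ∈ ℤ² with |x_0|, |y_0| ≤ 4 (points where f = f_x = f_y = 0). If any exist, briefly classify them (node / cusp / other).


No singular points in the scanned grid; C is smooth there.

Compute partial derivatives:
  f_x = 3 - 8*x.
  f_y = 1.
f_y = 1 is a nonzero constant, so f_y never vanishes: no point (x, y) can satisfy f = f_x = f_y = 0. In particular no (x, y) ∈ {−4, ..., 4}² is singular; the curve is smooth.


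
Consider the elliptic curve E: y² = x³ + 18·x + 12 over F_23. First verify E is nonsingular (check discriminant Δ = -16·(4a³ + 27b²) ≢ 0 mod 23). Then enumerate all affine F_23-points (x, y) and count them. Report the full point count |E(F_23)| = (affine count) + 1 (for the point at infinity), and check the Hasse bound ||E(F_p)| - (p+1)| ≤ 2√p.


Affine points = {(0, 9), (0, 14), (1, 10), (1, 13), (3, 1), (3, 22), (8, 1), (8, 22), (9, 11), (9, 12), (11, 0), (12, 1), (12, 22), (14, 8), (14, 15), (15, 0), (16, 7), (16, 16), (18, 2), (18, 21), (20, 0), (22, 4), (22, 19)}; affine count = 23; |E(F_23)| = 24.

Discriminant check: Δ ∝ 4a³ + 27b² = 4·18³ + 27·12² = 4·5832 + 27·144 ≡ 7 (mod 23). Nonzero ⇒ E is nonsingular.
For each x ∈ F_23, compute rhs = x³ + 18·x + 12 mod 23, then count y ∈ F_23 with y² ≡ rhs.
  x = 0: rhs = 12, matching y values: 9, 14 (2 points).
  x = 1: rhs = 8, matching y values: 10, 13 (2 points).
  x = 2: rhs = 10, matching y values: none (0 points).
  x = 3: rhs = 1, matching y values: 1, 22 (2 points).
  x = 4: rhs = 10, matching y values: none (0 points).
  x = 5: rhs = 20, matching y values: none (0 points).
  x = 6: rhs = 14, matching y values: none (0 points).
  x = 7: rhs = 21, matching y values: none (0 points).
  x = 8: rhs = 1, matching y values: 1, 22 (2 points).
  x = 9: rhs = 6, matching y values: 11, 12 (2 points).
  x = 10: rhs = 19, matching y values: none (0 points).
  x = 11: rhs = 0, matching y values: 0 (1 points).
  x = 12: rhs = 1, matching y values: 1, 22 (2 points).
  x = 13: rhs = 5, matching y values: none (0 points).
  x = 14: rhs = 18, matching y values: 8, 15 (2 points).
  x = 15: rhs = 0, matching y values: 0 (1 points).
  x = 16: rhs = 3, matching y values: 7, 16 (2 points).
  x = 17: rhs = 10, matching y values: none (0 points).
  x = 18: rhs = 4, matching y values: 2, 21 (2 points).
  x = 19: rhs = 14, matching y values: none (0 points).
  x = 20: rhs = 0, matching y values: 0 (1 points).
  x = 21: rhs = 14, matching y values: none (0 points).
  x = 22: rhs = 16, matching y values: 4, 19 (2 points).
Total affine count: 23.
Full point count |E(F_23)| = 23 + 1 = 24.
Hasse bound: |24 − (23+1)| = |0| = 0 ≤ 2√23 ≈ 9.5917 ✓.


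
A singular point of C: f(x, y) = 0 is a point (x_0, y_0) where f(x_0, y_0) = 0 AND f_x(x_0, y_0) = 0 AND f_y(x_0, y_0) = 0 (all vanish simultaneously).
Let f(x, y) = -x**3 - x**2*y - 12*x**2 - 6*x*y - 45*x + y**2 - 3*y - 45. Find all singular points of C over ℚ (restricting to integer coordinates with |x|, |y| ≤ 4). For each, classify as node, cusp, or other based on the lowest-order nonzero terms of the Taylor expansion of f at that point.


Singular points: {(-3, -3)}; classification: cusp.

Compute partial derivatives:
  f_x = -3*x**2 - 2*x*y - 24*x - 6*y - 45.
  f_y = -x**2 - 6*x + 2*y - 3.
Scan x_0 ∈ {−4, ..., 4}. For each x_0, f_y(x_0, y) is a polynomial in y; find its integer roots y ∈ {−4, ..., 4}, then test f_x and f at those candidates.
  x = -4: f_y(-4, y) = 2*y + 5; no integer root y with |y| ≤ 4.
  x = -3: f_y(-3, y) = 2*y + 6; vanishes at y ∈ {-3}. (-3, -3): f_x = 0, f = 0 — SINGULAR.
  x = -2: f_y(-2, y) = 2*y + 5; no integer root y with |y| ≤ 4.
  x = -1: f_y(-1, y) = 2*y + 2; vanishes at y ∈ {-1}. (-1, -1): f_x = -20 ≠ 0.
  x = 0: f_y(0, y) = 2*y - 3; no integer root y with |y| ≤ 4.
  x = 1: f_y(1, y) = 2*y - 10; no integer root y with |y| ≤ 4.
  x = 2: f_y(2, y) = 2*y - 19; no integer root y with |y| ≤ 4.
  x = 3: f_y(3, y) = 2*y - 30; no integer root y with |y| ≤ 4.
  x = 4: f_y(4, y) = 2*y - 43; no integer root y with |y| ≤ 4.
Only singular point on the grid: (-3, -3).
Classify: substitute x = -3 + u, y = -3 + v and expand: f = -u**3 - u**2*v + v**2.
No constant or linear terms (consistent with a singular point). Quadratic part: v**2. Cubic part: -u**3 - u**2*v.
The quadratic part v**2 is a perfect square, so there is a single (double) tangent line v = 0, i.e. y = -3. Restricting the cubic part to that line (v = 0) leaves -u**3 ≠ 0, so f is not divisible by v and the branch is v² ≈ u**3 to lowest order — this is a cusp.
Classification: cusp.


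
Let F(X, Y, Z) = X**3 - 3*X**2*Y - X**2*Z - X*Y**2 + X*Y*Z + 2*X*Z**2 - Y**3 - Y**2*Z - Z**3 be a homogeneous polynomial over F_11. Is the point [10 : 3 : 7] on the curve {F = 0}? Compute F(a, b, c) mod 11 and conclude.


F(10,3,7) ≡ 1 (mod 11); P is NOT on the curve.

Evaluate F(10, 3, 7) term-by-term (mod 11).
  X**3 ↦ 1·1000·1·1 = 1000
  -3*X**2*Y ↦ -3·100·3·1 = -900
  -X**2*Z ↦ -1·100·1·7 = -700
  -X*Y**2 ↦ -1·10·9·1 = -90
  X*Y*Z ↦ 1·10·3·7 = 210
  2*X*Z**2 ↦ 2·10·1·49 = 980
  -Y**3 ↦ -1·1·27·1 = -27
  -Y**2*Z ↦ -1·1·9·7 = -63
  -Z**3 ↦ -1·1·1·343 = -343
Sum: F(10, 3, 7) = (1000) + (-900) + (-700) + (-90) + (210) + (980) + (-27) + (-63) + (-343) = 67.
Reducing mod 11: 67 ≡ 1 (mod 11).
Since F(a, b, c) ≡ 1 ≠ 0 (mod 11), P does NOT lie on the curve.


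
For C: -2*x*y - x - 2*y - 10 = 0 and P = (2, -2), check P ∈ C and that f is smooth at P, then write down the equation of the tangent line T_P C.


Tangent line at P: 3*x - 6*y - 18 = 0.

Step 1: f(2, -2) = 0, so P lies on C.
Step 2: partial derivatives
  f_x(x, y) = -2*y - 1, f_y(x, y) = -2*x - 2.
  f_x(P) = 3, f_y(P) = -6 (gradient nonzero, so P is smooth).
Step 3: tangent line at P: 3·(x − 2) + -6·(y − -2) = 0.
Expanding: 3*x - 6*y - 18 = 0.


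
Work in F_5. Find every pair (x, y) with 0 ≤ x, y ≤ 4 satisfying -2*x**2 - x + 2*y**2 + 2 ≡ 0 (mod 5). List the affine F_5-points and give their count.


Affine F_5-points: {(0, 2), (0, 3), (2, 2), (2, 3)}; count = 4.

For each of the 25 pairs (x, y) ∈ F_5², evaluate f(x, y) mod 5. Record the zeros.
  x = 0: [0↦2, 1↦4, 2↦0, 3↦0, 4↦4]  zeros at y ∈ {2, 3}
  x = 1: [0↦4, 1↦1, 2↦2, 3↦2, 4↦1]  zeros at y ∈ ∅
  x = 2: [0↦2, 1↦4, 2↦0, 3↦0, 4↦4]  zeros at y ∈ {2, 3}
  x = 3: [0↦1, 1↦3, 2↦4, 3↦4, 4↦3]  zeros at y ∈ ∅
  x = 4: [0↦1, 1↦3, 2↦4, 3↦4, 4↦3]  zeros at y ∈ ∅
Collecting zeros: affine points = {(0, 2), (0, 3), (2, 2), (2, 3)}.
Total count |C(F_5)_aff| = 4.


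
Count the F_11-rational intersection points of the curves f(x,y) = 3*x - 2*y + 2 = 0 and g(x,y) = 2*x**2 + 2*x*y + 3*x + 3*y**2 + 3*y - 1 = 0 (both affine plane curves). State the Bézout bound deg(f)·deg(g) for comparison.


Common zeros: {(6, 10)}; count = 1; Bézout bound = 2.

deg(f) = 1, deg(g) = 2, so Bézout bound = 2.
Scan x ∈ F_11. For each x, list the y ∈ F_11 with f(x, y) ≡ 0 and those with g(x, y) ≡ 0 (mod 11); the common zeros in that column are the intersection.
  x = 0: f ≡ 0 at y ∈ {1}; g ≡ 0 at y ∈ ∅; common: ∅.
  x = 1: f ≡ 0 at y ∈ {8}; g ≡ 0 at y ∈ ∅; common: ∅.
  x = 2: f ≡ 0 at y ∈ {4}; g ≡ 0 at y ∈ {7, 9}; common: ∅.
  x = 3: f ≡ 0 at y ∈ {0}; g ≡ 0 at y ∈ {4}; common: ∅.
  x = 4: f ≡ 0 at y ∈ {7}; g ≡ 0 at y ∈ {2, 9}; common: ∅.
  x = 5: f ≡ 0 at y ∈ {3}; g ≡ 0 at y ∈ ∅; common: ∅.
  x = 6: f ≡ 0 at y ∈ {10}; g ≡ 0 at y ∈ {7, 10}; common: {10}.
  x = 7: f ≡ 0 at y ∈ {6}; g ≡ 0 at y ∈ ∅; common: ∅.
  x = 8: f ≡ 0 at y ∈ {2}; g ≡ 0 at y ∈ {4, 8}; common: ∅.
  x = 9: f ≡ 0 at y ∈ {9}; g ≡ 0 at y ∈ {2}; common: ∅.
  x = 10: f ≡ 0 at y ∈ {5}; g ≡ 0 at y ∈ {8, 10}; common: ∅.
Collecting: common zeros = {(6, 10)}, so the count is 1.
Comparison with the Bézout bound: 1 ≤ 2 = deg(f)·deg(g), as expected for curves with no common component (the affine F_11-count falls short of the bound because intersections may lie at infinity, over extension fields, or carry multiplicity).


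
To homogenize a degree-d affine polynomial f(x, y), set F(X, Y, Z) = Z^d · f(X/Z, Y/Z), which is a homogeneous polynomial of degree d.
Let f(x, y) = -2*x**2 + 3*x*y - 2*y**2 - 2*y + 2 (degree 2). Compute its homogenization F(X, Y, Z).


F(X, Y, Z) = -2*X**2 + 3*X*Y - 2*Y**2 - 2*Y*Z + 2*Z**2

deg(f) = 2.
Substitute x = X/Z, y = Y/Z into f, then multiply by Z^2.
  monomial -2·x^2·y^0 ↦ -2·X^2·Y^0·Z^0.
  monomial 3·x^1·y^1 ↦ 3·X^1·Y^1·Z^0.
  monomial -2·x^0·y^2 ↦ -2·X^0·Y^2·Z^0.
  monomial -2·x^0·y^1 ↦ -2·X^0·Y^1·Z^1.
  monomial 2·x^0·y^0 ↦ 2·X^0·Y^0·Z^2.
Collecting: F(X, Y, Z) = -2*X**2 + 3*X*Y - 2*Y**2 - 2*Y*Z + 2*Z**2.


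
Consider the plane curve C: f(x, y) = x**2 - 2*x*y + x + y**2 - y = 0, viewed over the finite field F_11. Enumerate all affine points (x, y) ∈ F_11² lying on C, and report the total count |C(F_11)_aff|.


Affine F_11-points: {(0, 0), (0, 1), (1, 1), (1, 2), (2, 2), (2, 3), (3, 3), (3, 4), (4, 4), (4, 5), (5, 5), (5, 6), (6, 6), (6, 7), (7, 7), (7, 8), (8, 8), (8, 9), (9, 9), (9, 10), (10, 0), (10, 10)}; count = 22.

For each of the 121 pairs (x, y) ∈ F_11², evaluate f(x, y) mod 11. Record the zeros.
  x = 0: [0↦0, 1↦0, 2↦2, 3↦6, 4↦1, 5↦9, 6↦8, 7↦9, 8↦1, 9↦6, 10↦2]  zeros at y ∈ {0, 1}
  x = 1: [0↦2, 1↦0, 2↦0, 3↦2, 4↦6, 5↦1, 6↦9, 7↦8, 8↦9, 9↦1, 10↦6]  zeros at y ∈ {1, 2}
  x = 2: [0↦6, 1↦2, 2↦0, 3↦0, 4↦2, 5↦6, 6↦1, 7↦9, 8↦8, 9↦9, 10↦1]  zeros at y ∈ {2, 3}
  x = 3: [0↦1, 1↦6, 2↦2, 3↦0, 4↦0, 5↦2, 6↦6, 7↦1, 8↦9, 9↦8, 10↦9]  zeros at y ∈ {3, 4}
  x = 4: [0↦9, 1↦1, 2↦6, 3↦2, 4↦0, 5↦0, 6↦2, 7↦6, 8↦1, 9↦9, 10↦8]  zeros at y ∈ {4, 5}
  x = 5: [0↦8, 1↦9, 2↦1, 3↦6, 4↦2, 5↦0, 6↦0, 7↦2, 8↦6, 9↦1, 10↦9]  zeros at y ∈ {5, 6}
  x = 6: [0↦9, 1↦8, 2↦9, 3↦1, 4↦6, 5↦2, 6↦0, 7↦0, 8↦2, 9↦6, 10↦1]  zeros at y ∈ {6, 7}
  x = 7: [0↦1, 1↦9, 2↦8, 3↦9, 4↦1, 5↦6, 6↦2, 7↦0, 8↦0, 9↦2, 10↦6]  zeros at y ∈ {7, 8}
  x = 8: [0↦6, 1↦1, 2↦9, 3↦8, 4↦9, 5↦1, 6↦6, 7↦2, 8↦0, 9↦0, 10↦2]  zeros at y ∈ {8, 9}
  x = 9: [0↦2, 1↦6, 2↦1, 3↦9, 4↦8, 5↦9, 6↦1, 7↦6, 8↦2, 9↦0, 10↦0]  zeros at y ∈ {9, 10}
  x = 10: [0↦0, 1↦2, 2↦6, 3↦1, 4↦9, 5↦8, 6↦9, 7↦1, 8↦6, 9↦2, 10↦0]  zeros at y ∈ {0, 10}
Collecting zeros: affine points = {(0, 0), (0, 1), (1, 1), (1, 2), (2, 2), (2, 3), (3, 3), (3, 4), (4, 4), (4, 5), (5, 5), (5, 6), (6, 6), (6, 7), (7, 7), (7, 8), (8, 8), (8, 9), (9, 9), (9, 10), (10, 0), (10, 10)}.
Total count |C(F_11)_aff| = 22.


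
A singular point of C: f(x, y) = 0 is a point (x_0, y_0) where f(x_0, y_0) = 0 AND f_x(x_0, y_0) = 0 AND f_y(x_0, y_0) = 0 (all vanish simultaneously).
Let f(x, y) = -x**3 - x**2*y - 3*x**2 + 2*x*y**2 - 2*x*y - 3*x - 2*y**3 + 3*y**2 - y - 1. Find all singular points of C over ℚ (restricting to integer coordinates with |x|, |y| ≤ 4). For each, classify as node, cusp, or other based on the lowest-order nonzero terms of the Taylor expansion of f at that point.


Singular points: {(-1, 0)}; classification: cusp.

Compute partial derivatives:
  f_x = -3*x**2 - 2*x*y - 6*x + 2*y**2 - 2*y - 3.
  f_y = -x**2 + 4*x*y - 2*x - 6*y**2 + 6*y - 1.
Scan x_0 ∈ {−4, ..., 4}. For each x_0, f_y(x_0, y) is a polynomial in y; find its integer roots y ∈ {−4, ..., 4}, then test f_x and f at those candidates.
  x = -4: f_y(-4, y) = -6*y**2 - 10*y - 9; no integer root y with |y| ≤ 4.
  x = -3: f_y(-3, y) = -6*y**2 - 6*y - 4; no integer root y with |y| ≤ 4.
  x = -2: f_y(-2, y) = -6*y**2 - 2*y - 1; no integer root y with |y| ≤ 4.
  x = -1: f_y(-1, y) = -6*y**2 + 2*y; vanishes at y ∈ {0}. (-1, 0): f_x = 0, f = 0 — SINGULAR.
  x = 0: f_y(0, y) = -6*y**2 + 6*y - 1; no integer root y with |y| ≤ 4.
  x = 1: f_y(1, y) = -6*y**2 + 10*y - 4; vanishes at y ∈ {1}. (1, 1): f_x = -14 ≠ 0.
  x = 2: f_y(2, y) = -6*y**2 + 14*y - 9; no integer root y with |y| ≤ 4.
  x = 3: f_y(3, y) = -6*y**2 + 18*y - 16; no integer root y with |y| ≤ 4.
  x = 4: f_y(4, y) = -6*y**2 + 22*y - 25; no integer root y with |y| ≤ 4.
Only singular point on the grid: (-1, 0).
Classify: substitute x = -1 + u, y = 0 + v and expand: f = -u**3 - u**2*v + 2*u*v**2 - 2*v**3 + v**2.
No constant or linear terms (consistent with a singular point). Quadratic part: v**2. Cubic part: -u**3 - u**2*v + 2*u*v**2 - 2*v**3.
The quadratic part v**2 is a perfect square, so there is a single (double) tangent line v = 0, i.e. y = 0. Restricting the cubic part to that line (v = 0) leaves -u**3 ≠ 0, so f is not divisible by v and the branch is v² ≈ u**3 to lowest order — this is a cusp.
Classification: cusp.


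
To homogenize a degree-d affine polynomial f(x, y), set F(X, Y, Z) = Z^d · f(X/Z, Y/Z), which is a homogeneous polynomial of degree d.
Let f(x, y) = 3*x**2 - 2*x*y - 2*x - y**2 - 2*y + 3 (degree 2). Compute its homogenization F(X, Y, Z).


F(X, Y, Z) = 3*X**2 - 2*X*Y - 2*X*Z - Y**2 - 2*Y*Z + 3*Z**2

deg(f) = 2.
Substitute x = X/Z, y = Y/Z into f, then multiply by Z^2.
  monomial 3·x^2·y^0 ↦ 3·X^2·Y^0·Z^0.
  monomial -2·x^1·y^1 ↦ -2·X^1·Y^1·Z^0.
  monomial -2·x^1·y^0 ↦ -2·X^1·Y^0·Z^1.
  monomial -1·x^0·y^2 ↦ -1·X^0·Y^2·Z^0.
  monomial -2·x^0·y^1 ↦ -2·X^0·Y^1·Z^1.
  monomial 3·x^0·y^0 ↦ 3·X^0·Y^0·Z^2.
Collecting: F(X, Y, Z) = 3*X**2 - 2*X*Y - 2*X*Z - Y**2 - 2*Y*Z + 3*Z**2.


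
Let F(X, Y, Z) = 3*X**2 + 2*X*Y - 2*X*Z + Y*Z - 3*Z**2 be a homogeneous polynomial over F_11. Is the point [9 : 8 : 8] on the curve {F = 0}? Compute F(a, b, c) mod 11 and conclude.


F(9,8,8) ≡ 5 (mod 11); P is NOT on the curve.

Evaluate F(9, 8, 8) term-by-term (mod 11).
  3*X**2 ↦ 3·81·1·1 = 243
  2*X*Y ↦ 2·9·8·1 = 144
  -2*X*Z ↦ -2·9·1·8 = -144
  Y*Z ↦ 1·1·8·8 = 64
  -3*Z**2 ↦ -3·1·1·64 = -192
Sum: F(9, 8, 8) = (243) + (144) + (-144) + (64) + (-192) = 115.
Reducing mod 11: 115 ≡ 5 (mod 11).
Since F(a, b, c) ≡ 5 ≠ 0 (mod 11), P does NOT lie on the curve.


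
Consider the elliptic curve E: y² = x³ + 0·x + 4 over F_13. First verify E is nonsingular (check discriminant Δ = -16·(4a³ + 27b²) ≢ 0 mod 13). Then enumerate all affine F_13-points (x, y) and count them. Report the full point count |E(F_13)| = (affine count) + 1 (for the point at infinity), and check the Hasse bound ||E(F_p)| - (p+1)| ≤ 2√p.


Affine points = {(0, 2), (0, 11), (2, 5), (2, 8), (4, 4), (4, 9), (5, 5), (5, 8), (6, 5), (6, 8), (7, 3), (7, 10), (8, 3), (8, 10), (10, 4), (10, 9), (11, 3), (11, 10), (12, 4), (12, 9)}; affine count = 20; |E(F_13)| = 21.

Discriminant check: Δ ∝ 4a³ + 27b² = 4·0³ + 27·4² = 4·0 + 27·16 ≡ 3 (mod 13). Nonzero ⇒ E is nonsingular.
For each x ∈ F_13, compute rhs = x³ + 0·x + 4 mod 13, then count y ∈ F_13 with y² ≡ rhs.
  x = 0: rhs = 4, matching y values: 2, 11 (2 points).
  x = 1: rhs = 5, matching y values: none (0 points).
  x = 2: rhs = 12, matching y values: 5, 8 (2 points).
  x = 3: rhs = 5, matching y values: none (0 points).
  x = 4: rhs = 3, matching y values: 4, 9 (2 points).
  x = 5: rhs = 12, matching y values: 5, 8 (2 points).
  x = 6: rhs = 12, matching y values: 5, 8 (2 points).
  x = 7: rhs = 9, matching y values: 3, 10 (2 points).
  x = 8: rhs = 9, matching y values: 3, 10 (2 points).
  x = 9: rhs = 5, matching y values: none (0 points).
  x = 10: rhs = 3, matching y values: 4, 9 (2 points).
  x = 11: rhs = 9, matching y values: 3, 10 (2 points).
  x = 12: rhs = 3, matching y values: 4, 9 (2 points).
Total affine count: 20.
Full point count |E(F_13)| = 20 + 1 = 21.
Hasse bound: |21 − (13+1)| = |7| = 7 ≤ 2√13 ≈ 7.2111 ✓.


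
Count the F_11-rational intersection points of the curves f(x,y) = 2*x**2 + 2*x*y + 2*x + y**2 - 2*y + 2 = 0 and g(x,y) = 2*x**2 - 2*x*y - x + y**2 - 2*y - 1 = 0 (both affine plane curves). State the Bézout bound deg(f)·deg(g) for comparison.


Common zeros: {(1, 4), (4, 8)}; count = 2; Bézout bound = 4.

deg(f) = 2, deg(g) = 2, so Bézout bound = 4.
Scan x ∈ F_11. For each x, list the y ∈ F_11 with f(x, y) ≡ 0 and those with g(x, y) ≡ 0 (mod 11); the common zeros in that column are the intersection.
  x = 0: f ≡ 0 at y ∈ ∅; g ≡ 0 at y ∈ ∅; common: ∅.
  x = 1: f ≡ 0 at y ∈ {4, 7}; g ≡ 0 at y ∈ {0, 4}; common: {4}.
  x = 2: f ≡ 0 at y ∈ {2, 7}; g ≡ 0 at y ∈ {1, 5}; common: ∅.
  x = 3: f ≡ 0 at y ∈ {9}; g ≡ 0 at y ∈ ∅; common: ∅.
  x = 4: f ≡ 0 at y ∈ {8}; g ≡ 0 at y ∈ {2, 8}; common: {8}.
  x = 5: f ≡ 0 at y ∈ {4, 10}; g ≡ 0 at y ∈ {0, 1}; common: ∅.
  x = 6: f ≡ 0 at y ∈ {2, 10}; g ≡ 0 at y ∈ ∅; common: ∅.
  x = 7: f ≡ 0 at y ∈ ∅; g ≡ 0 at y ∈ ∅; common: ∅.
  x = 8: f ≡ 0 at y ∈ ∅; g ≡ 0 at y ∈ ∅; common: ∅.
  x = 9: f ≡ 0 at y ∈ {8, 9}; g ≡ 0 at y ∈ {4, 5}; common: ∅.
  x = 10: f ≡ 0 at y ∈ ∅; g ≡ 0 at y ∈ {3, 8}; common: ∅.
Collecting: common zeros = {(1, 4), (4, 8)}, so the count is 2.
Comparison with the Bézout bound: 2 ≤ 4 = deg(f)·deg(g), as expected for curves with no common component (the affine F_11-count falls short of the bound because intersections may lie at infinity, over extension fields, or carry multiplicity).


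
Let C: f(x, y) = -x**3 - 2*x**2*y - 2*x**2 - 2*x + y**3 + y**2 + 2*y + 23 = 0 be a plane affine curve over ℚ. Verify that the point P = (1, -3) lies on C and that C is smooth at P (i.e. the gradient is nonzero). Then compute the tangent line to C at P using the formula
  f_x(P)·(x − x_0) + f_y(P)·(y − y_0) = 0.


Tangent line at P: 3*x + 21*y + 60 = 0.

Step 1: f(1, -3) = 0, so P lies on C.
Step 2: partial derivatives
  f_x(x, y) = -3*x**2 - 4*x*y - 4*x - 2, f_y(x, y) = -2*x**2 + 3*y**2 + 2*y + 2.
  f_x(P) = 3, f_y(P) = 21 (gradient nonzero, so P is smooth).
Step 3: tangent line at P: 3·(x − 1) + 21·(y − -3) = 0.
Expanding: 3*x + 21*y + 60 = 0.


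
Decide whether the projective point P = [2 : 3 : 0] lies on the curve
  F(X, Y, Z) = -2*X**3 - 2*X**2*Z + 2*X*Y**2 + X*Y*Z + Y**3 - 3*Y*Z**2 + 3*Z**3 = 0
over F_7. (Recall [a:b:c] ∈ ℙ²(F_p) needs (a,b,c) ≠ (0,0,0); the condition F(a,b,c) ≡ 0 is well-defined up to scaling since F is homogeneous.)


F(2,3,0) ≡ 5 (mod 7); P is NOT on the curve.

Evaluate F(2, 3, 0) term-by-term (mod 7).
  -2*X**3 ↦ -2·8·1·1 = -16
  -2*X**2*Z ↦ -2·4·1·0 = 0
  2*X*Y**2 ↦ 2·2·9·1 = 36
  X*Y*Z ↦ 1·2·3·0 = 0
  Y**3 ↦ 1·1·27·1 = 27
  -3*Y*Z**2 ↦ -3·1·3·0 = 0
  3*Z**3 ↦ 3·1·1·0 = 0
Sum: F(2, 3, 0) = (-16) + (0) + (36) + (0) + (27) + (0) + (0) = 47.
Reducing mod 7: 47 ≡ 5 (mod 7).
Since F(a, b, c) ≡ 5 ≠ 0 (mod 7), P does NOT lie on the curve.


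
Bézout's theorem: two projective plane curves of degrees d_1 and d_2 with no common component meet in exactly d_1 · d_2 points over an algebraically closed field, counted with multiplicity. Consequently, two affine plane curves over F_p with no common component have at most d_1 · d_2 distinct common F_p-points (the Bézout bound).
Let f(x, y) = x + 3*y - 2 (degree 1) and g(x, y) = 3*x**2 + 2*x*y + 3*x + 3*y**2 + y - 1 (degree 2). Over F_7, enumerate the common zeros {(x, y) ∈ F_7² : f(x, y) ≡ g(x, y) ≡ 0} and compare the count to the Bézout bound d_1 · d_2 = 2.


Common zeros: ∅; count = 0; Bézout bound = 2.

deg(f) = 1, deg(g) = 2, so Bézout bound = 2.
Scan x ∈ F_7. For each x, list the y ∈ F_7 with f(x, y) ≡ 0 and those with g(x, y) ≡ 0 (mod 7); the common zeros in that column are the intersection.
  x = 0: f ≡ 0 at y ∈ {3}; g ≡ 0 at y ∈ ∅; common: ∅.
  x = 1: f ≡ 0 at y ∈ {5}; g ≡ 0 at y ∈ ∅; common: ∅.
  x = 2: f ≡ 0 at y ∈ {0}; g ≡ 0 at y ∈ ∅; common: ∅.
  x = 3: f ≡ 0 at y ∈ {2}; g ≡ 0 at y ∈ {0}; common: ∅.
  x = 4: f ≡ 0 at y ∈ {4}; g ≡ 0 at y ∈ ∅; common: ∅.
  x = 5: f ≡ 0 at y ∈ {6}; g ≡ 0 at y ∈ ∅; common: ∅.
  x = 6: f ≡ 0 at y ∈ {1}; g ≡ 0 at y ∈ ∅; common: ∅.
Collecting: common zeros = ∅, so the count is 0.
Comparison with the Bézout bound: 0 ≤ 2 = deg(f)·deg(g), as expected for curves with no common component (the affine F_7-count falls short of the bound because intersections may lie at infinity, over extension fields, or carry multiplicity).


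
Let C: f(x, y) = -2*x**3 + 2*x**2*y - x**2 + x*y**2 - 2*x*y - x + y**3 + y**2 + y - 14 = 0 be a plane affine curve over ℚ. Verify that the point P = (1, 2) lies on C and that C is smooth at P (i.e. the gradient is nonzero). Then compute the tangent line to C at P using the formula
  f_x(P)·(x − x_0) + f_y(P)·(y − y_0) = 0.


Tangent line at P: -x + 21*y - 41 = 0.

Step 1: f(1, 2) = 0, so P lies on C.
Step 2: partial derivatives
  f_x(x, y) = -6*x**2 + 4*x*y - 2*x + y**2 - 2*y - 1, f_y(x, y) = 2*x**2 + 2*x*y - 2*x + 3*y**2 + 2*y + 1.
  f_x(P) = -1, f_y(P) = 21 (gradient nonzero, so P is smooth).
Step 3: tangent line at P: -1·(x − 1) + 21·(y − 2) = 0.
Expanding: -x + 21*y - 41 = 0.


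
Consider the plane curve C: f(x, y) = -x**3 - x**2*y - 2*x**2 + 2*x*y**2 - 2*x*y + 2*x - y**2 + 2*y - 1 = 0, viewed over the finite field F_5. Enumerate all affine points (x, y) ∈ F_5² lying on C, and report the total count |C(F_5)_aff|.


Affine F_5-points: {(0, 1), (1, 2), (1, 4), (3, 0), (4, 2), (4, 4)}; count = 6.

For each of the 25 pairs (x, y) ∈ F_5², evaluate f(x, y) mod 5. Record the zeros.
  x = 0: [0↦4, 1↦0, 2↦4, 3↦1, 4↦1]  zeros at y ∈ {1}
  x = 1: [0↦3, 1↦3, 2↦0, 3↦4, 4↦0]  zeros at y ∈ {2, 4}
  x = 2: [0↦2, 1↦4, 2↦2, 3↦1, 4↦1]  zeros at y ∈ ∅
  x = 3: [0↦0, 1↦2, 2↦4, 3↦1, 4↦3]  zeros at y ∈ {0}
  x = 4: [0↦1, 1↦1, 2↦0, 3↦3, 4↦0]  zeros at y ∈ {2, 4}
Collecting zeros: affine points = {(0, 1), (1, 2), (1, 4), (3, 0), (4, 2), (4, 4)}.
Total count |C(F_5)_aff| = 6.


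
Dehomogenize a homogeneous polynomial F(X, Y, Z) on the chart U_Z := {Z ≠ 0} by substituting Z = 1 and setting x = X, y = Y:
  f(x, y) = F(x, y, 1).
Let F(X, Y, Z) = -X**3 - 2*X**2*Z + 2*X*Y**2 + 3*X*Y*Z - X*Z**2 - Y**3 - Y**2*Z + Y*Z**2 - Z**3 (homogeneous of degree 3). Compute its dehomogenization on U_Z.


f(x, y) = -x**3 - 2*x**2 + 2*x*y**2 + 3*x*y - x - y**3 - y**2 + y - 1

On U_Z we set Z = 1. Each monomial c·X^i·Y^j·Z^k in F becomes c·x^i·y^j·1^k = c·x^i·y^j.
Substituting Z = 1: F(X, Y, 1) = -x**3 - 2*x**2 + 2*x*y**2 + 3*x*y - x - y**3 - y**2 + y - 1.
Note: deg(f) ≤ deg(F) = 3; strict inequality happens when F is divisible by Z (lost terms).


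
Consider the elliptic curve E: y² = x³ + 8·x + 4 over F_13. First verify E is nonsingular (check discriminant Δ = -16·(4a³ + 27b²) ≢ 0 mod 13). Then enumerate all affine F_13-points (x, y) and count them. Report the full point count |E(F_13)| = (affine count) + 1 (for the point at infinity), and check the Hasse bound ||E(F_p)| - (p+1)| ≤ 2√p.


Affine points = {(0, 2), (0, 11), (1, 0), (3, 4), (3, 9), (4, 3), (4, 10), (5, 0), (7, 0), (9, 5), (9, 8)}; affine count = 11; |E(F_13)| = 12.

Discriminant check: Δ ∝ 4a³ + 27b² = 4·8³ + 27·4² = 4·512 + 27·16 ≡ 10 (mod 13). Nonzero ⇒ E is nonsingular.
For each x ∈ F_13, compute rhs = x³ + 8·x + 4 mod 13, then count y ∈ F_13 with y² ≡ rhs.
  x = 0: rhs = 4, matching y values: 2, 11 (2 points).
  x = 1: rhs = 0, matching y values: 0 (1 points).
  x = 2: rhs = 2, matching y values: none (0 points).
  x = 3: rhs = 3, matching y values: 4, 9 (2 points).
  x = 4: rhs = 9, matching y values: 3, 10 (2 points).
  x = 5: rhs = 0, matching y values: 0 (1 points).
  x = 6: rhs = 8, matching y values: none (0 points).
  x = 7: rhs = 0, matching y values: 0 (1 points).
  x = 8: rhs = 8, matching y values: none (0 points).
  x = 9: rhs = 12, matching y values: 5, 8 (2 points).
  x = 10: rhs = 5, matching y values: none (0 points).
  x = 11: rhs = 6, matching y values: none (0 points).
  x = 12: rhs = 8, matching y values: none (0 points).
Total affine count: 11.
Full point count |E(F_13)| = 11 + 1 = 12.
Hasse bound: |12 − (13+1)| = |-2| = 2 ≤ 2√13 ≈ 7.2111 ✓.


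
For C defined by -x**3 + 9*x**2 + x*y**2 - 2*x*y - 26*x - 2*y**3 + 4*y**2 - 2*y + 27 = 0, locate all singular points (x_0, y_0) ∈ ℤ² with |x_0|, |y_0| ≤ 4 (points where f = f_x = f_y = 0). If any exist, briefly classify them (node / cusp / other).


Singular points: {(3, 1)}; classification: cusp.

Compute partial derivatives:
  f_x = -3*x**2 + 18*x + y**2 - 2*y - 26.
  f_y = 2*x*y - 2*x - 6*y**2 + 8*y - 2.
Scan x_0 ∈ {−4, ..., 4}. For each x_0, f_y(x_0, y) is a polynomial in y; find its integer roots y ∈ {−4, ..., 4}, then test f_x and f at those candidates.
  x = -4: f_y(-4, y) = 6 - 6*y**2; vanishes at y ∈ {-1, 1}. (-4, -1): f_x = -143 ≠ 0; (-4, 1): f_x = -147 ≠ 0.
  x = -3: f_y(-3, y) = -6*y**2 + 2*y + 4; vanishes at y ∈ {1}. (-3, 1): f_x = -108 ≠ 0.
  x = -2: f_y(-2, y) = -6*y**2 + 4*y + 2; vanishes at y ∈ {1}. (-2, 1): f_x = -75 ≠ 0.
  x = -1: f_y(-1, y) = -6*y**2 + 6*y; vanishes at y ∈ {0, 1}. (-1, 0): f_x = -47 ≠ 0; (-1, 1): f_x = -48 ≠ 0.
  x = 0: f_y(0, y) = -6*y**2 + 8*y - 2; vanishes at y ∈ {1}. (0, 1): f_x = -27 ≠ 0.
  x = 1: f_y(1, y) = -6*y**2 + 10*y - 4; vanishes at y ∈ {1}. (1, 1): f_x = -12 ≠ 0.
  x = 2: f_y(2, y) = -6*y**2 + 12*y - 6; vanishes at y ∈ {1}. (2, 1): f_x = -3 ≠ 0.
  x = 3: f_y(3, y) = -6*y**2 + 14*y - 8; vanishes at y ∈ {1}. (3, 1): f_x = 0, f = 0 — SINGULAR.
  x = 4: f_y(4, y) = -6*y**2 + 16*y - 10; vanishes at y ∈ {1}. (4, 1): f_x = -3 ≠ 0.
Only singular point on the grid: (3, 1).
Classify: substitute x = 3 + u, y = 1 + v and expand: f = -u**3 + u*v**2 - 2*v**3 + v**2.
No constant or linear terms (consistent with a singular point). Quadratic part: v**2. Cubic part: -u**3 + u*v**2 - 2*v**3.
The quadratic part v**2 is a perfect square, so there is a single (double) tangent line v = 0, i.e. y = 1. Restricting the cubic part to that line (v = 0) leaves -u**3 ≠ 0, so f is not divisible by v and the branch is v² ≈ u**3 to lowest order — this is a cusp.
Classification: cusp.


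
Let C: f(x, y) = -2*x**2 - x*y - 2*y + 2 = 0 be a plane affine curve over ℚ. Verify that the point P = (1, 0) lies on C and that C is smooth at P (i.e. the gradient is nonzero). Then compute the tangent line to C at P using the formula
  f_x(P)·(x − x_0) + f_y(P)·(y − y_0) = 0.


Tangent line at P: -4*x - 3*y + 4 = 0.

Step 1: f(1, 0) = 0, so P lies on C.
Step 2: partial derivatives
  f_x(x, y) = -4*x - y, f_y(x, y) = -x - 2.
  f_x(P) = -4, f_y(P) = -3 (gradient nonzero, so P is smooth).
Step 3: tangent line at P: -4·(x − 1) + -3·(y − 0) = 0.
Expanding: -4*x - 3*y + 4 = 0.


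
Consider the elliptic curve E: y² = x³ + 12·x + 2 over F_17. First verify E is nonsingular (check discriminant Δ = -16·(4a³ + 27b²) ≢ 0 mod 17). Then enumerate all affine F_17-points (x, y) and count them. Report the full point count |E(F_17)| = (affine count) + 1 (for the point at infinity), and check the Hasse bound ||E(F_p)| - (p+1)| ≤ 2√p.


Affine points = {(0, 6), (0, 11), (1, 7), (1, 10), (2, 0), (5, 0), (6, 1), (6, 16), (7, 2), (7, 15), (8, 7), (8, 10), (10, 0), (12, 2), (12, 15), (13, 3), (13, 14), (15, 2), (15, 15)}; affine count = 19; |E(F_17)| = 20.

Discriminant check: Δ ∝ 4a³ + 27b² = 4·12³ + 27·2² = 4·1728 + 27·4 ≡ 16 (mod 17). Nonzero ⇒ E is nonsingular.
For each x ∈ F_17, compute rhs = x³ + 12·x + 2 mod 17, then count y ∈ F_17 with y² ≡ rhs.
  x = 0: rhs = 2, matching y values: 6, 11 (2 points).
  x = 1: rhs = 15, matching y values: 7, 10 (2 points).
  x = 2: rhs = 0, matching y values: 0 (1 points).
  x = 3: rhs = 14, matching y values: none (0 points).
  x = 4: rhs = 12, matching y values: none (0 points).
  x = 5: rhs = 0, matching y values: 0 (1 points).
  x = 6: rhs = 1, matching y values: 1, 16 (2 points).
  x = 7: rhs = 4, matching y values: 2, 15 (2 points).
  x = 8: rhs = 15, matching y values: 7, 10 (2 points).
  x = 9: rhs = 6, matching y values: none (0 points).
  x = 10: rhs = 0, matching y values: 0 (1 points).
  x = 11: rhs = 3, matching y values: none (0 points).
  x = 12: rhs = 4, matching y values: 2, 15 (2 points).
  x = 13: rhs = 9, matching y values: 3, 14 (2 points).
  x = 14: rhs = 7, matching y values: none (0 points).
  x = 15: rhs = 4, matching y values: 2, 15 (2 points).
  x = 16: rhs = 6, matching y values: none (0 points).
Total affine count: 19.
Full point count |E(F_17)| = 19 + 1 = 20.
Hasse bound: |20 − (17+1)| = |2| = 2 ≤ 2√17 ≈ 8.2462 ✓.


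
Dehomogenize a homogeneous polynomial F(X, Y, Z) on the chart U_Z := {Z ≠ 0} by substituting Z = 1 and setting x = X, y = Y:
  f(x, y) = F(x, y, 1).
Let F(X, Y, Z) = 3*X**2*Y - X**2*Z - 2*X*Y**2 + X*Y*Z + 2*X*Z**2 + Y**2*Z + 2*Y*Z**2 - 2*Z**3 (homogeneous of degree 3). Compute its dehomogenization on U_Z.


f(x, y) = 3*x**2*y - x**2 - 2*x*y**2 + x*y + 2*x + y**2 + 2*y - 2

On U_Z we set Z = 1. Each monomial c·X^i·Y^j·Z^k in F becomes c·x^i·y^j·1^k = c·x^i·y^j.
Substituting Z = 1: F(X, Y, 1) = 3*x**2*y - x**2 - 2*x*y**2 + x*y + 2*x + y**2 + 2*y - 2.
Note: deg(f) ≤ deg(F) = 3; strict inequality happens when F is divisible by Z (lost terms).


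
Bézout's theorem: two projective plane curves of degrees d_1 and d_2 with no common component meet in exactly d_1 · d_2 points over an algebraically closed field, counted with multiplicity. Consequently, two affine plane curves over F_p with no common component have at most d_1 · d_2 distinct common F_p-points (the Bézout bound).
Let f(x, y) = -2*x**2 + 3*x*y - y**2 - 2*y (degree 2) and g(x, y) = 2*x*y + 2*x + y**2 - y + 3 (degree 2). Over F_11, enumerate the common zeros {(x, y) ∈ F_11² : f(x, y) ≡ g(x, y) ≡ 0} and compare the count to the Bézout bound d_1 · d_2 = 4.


Common zeros: ∅; count = 0; Bézout bound = 4.

deg(f) = 2, deg(g) = 2, so Bézout bound = 4.
Scan x ∈ F_11. For each x, list the y ∈ F_11 with f(x, y) ≡ 0 and those with g(x, y) ≡ 0 (mod 11); the common zeros in that column are the intersection.
  x = 0: f ≡ 0 at y ∈ {0, 9}; g ≡ 0 at y ∈ {6}; common: ∅.
  x = 1: f ≡ 0 at y ∈ {5, 7}; g ≡ 0 at y ∈ {2, 8}; common: ∅.
  x = 2: f ≡ 0 at y ∈ ∅; g ≡ 0 at y ∈ {1, 7}; common: ∅.
  x = 3: f ≡ 0 at y ∈ ∅; g ≡ 0 at y ∈ {3}; common: ∅.
  x = 4: f ≡ 0 at y ∈ {3, 7}; g ≡ 0 at y ∈ {0, 4}; common: ∅.
  x = 5: f ≡ 0 at y ∈ ∅; g ≡ 0 at y ∈ ∅; common: ∅.
  x = 6: f ≡ 0 at y ∈ {2, 3}; g ≡ 0 at y ∈ ∅; common: ∅.
  x = 7: f ≡ 0 at y ∈ ∅; g ≡ 0 at y ∈ ∅; common: ∅.
  x = 8: f ≡ 0 at y ∈ {2, 9}; g ≡ 0 at y ∈ ∅; common: ∅.
  x = 9: f ≡ 0 at y ∈ ∅; g ≡ 0 at y ∈ ∅; common: ∅.
  x = 10: f ≡ 0 at y ∈ ∅; g ≡ 0 at y ∈ {5, 9}; common: ∅.
Collecting: common zeros = ∅, so the count is 0.
Comparison with the Bézout bound: 0 ≤ 4 = deg(f)·deg(g), as expected for curves with no common component (the affine F_11-count falls short of the bound because intersections may lie at infinity, over extension fields, or carry multiplicity).


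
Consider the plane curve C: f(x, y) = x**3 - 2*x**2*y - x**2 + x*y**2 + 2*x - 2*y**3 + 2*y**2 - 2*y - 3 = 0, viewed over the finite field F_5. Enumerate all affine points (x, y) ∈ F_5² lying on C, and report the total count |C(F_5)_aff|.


Affine F_5-points: {(0, 1), (0, 2), (0, 3), (1, 3), (2, 0), (2, 2), (3, 2), (4, 4)}; count = 8.

For each of the 25 pairs (x, y) ∈ F_5², evaluate f(x, y) mod 5. Record the zeros.
  x = 0: [0↦2, 1↦0, 2↦0, 3↦0, 4↦3]  zeros at y ∈ {1, 2, 3}
  x = 1: [0↦4, 1↦1, 2↦2, 3↦0, 4↦3]  zeros at y ∈ {3}
  x = 2: [0↦0, 1↦2, 2↦0, 3↦2, 4↦1]  zeros at y ∈ {0, 2}
  x = 3: [0↦1, 1↦4, 2↦0, 3↦2, 4↦3]  zeros at y ∈ {2}
  x = 4: [0↦3, 1↦3, 2↦3, 3↦1, 4↦0]  zeros at y ∈ {4}
Collecting zeros: affine points = {(0, 1), (0, 2), (0, 3), (1, 3), (2, 0), (2, 2), (3, 2), (4, 4)}.
Total count |C(F_5)_aff| = 8.


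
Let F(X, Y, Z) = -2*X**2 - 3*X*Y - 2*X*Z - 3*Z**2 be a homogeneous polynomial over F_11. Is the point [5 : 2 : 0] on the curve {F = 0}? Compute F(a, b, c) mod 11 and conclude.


F(5,2,0) ≡ 8 (mod 11); P is NOT on the curve.

Evaluate F(5, 2, 0) term-by-term (mod 11).
  -2*X**2 ↦ -2·25·1·1 = -50
  -3*X*Y ↦ -3·5·2·1 = -30
  -2*X*Z ↦ -2·5·1·0 = 0
  -3*Z**2 ↦ -3·1·1·0 = 0
Sum: F(5, 2, 0) = (-50) + (-30) + (0) + (0) = -80.
Reducing mod 11: -80 ≡ 8 (mod 11).
Since F(a, b, c) ≡ 8 ≠ 0 (mod 11), P does NOT lie on the curve.


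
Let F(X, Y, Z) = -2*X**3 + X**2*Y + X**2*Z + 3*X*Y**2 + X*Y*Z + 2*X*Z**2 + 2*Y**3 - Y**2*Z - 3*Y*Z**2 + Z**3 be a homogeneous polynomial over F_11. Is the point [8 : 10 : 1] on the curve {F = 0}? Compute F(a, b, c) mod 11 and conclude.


F(8,10,1) ≡ 10 (mod 11); P is NOT on the curve.

Evaluate F(8, 10, 1) term-by-term (mod 11).
  -2*X**3 ↦ -2·512·1·1 = -1024
  X**2*Y ↦ 1·64·10·1 = 640
  X**2*Z ↦ 1·64·1·1 = 64
  3*X*Y**2 ↦ 3·8·100·1 = 2400
  X*Y*Z ↦ 1·8·10·1 = 80
  2*X*Z**2 ↦ 2·8·1·1 = 16
  2*Y**3 ↦ 2·1·1000·1 = 2000
  -Y**2*Z ↦ -1·1·100·1 = -100
  -3*Y*Z**2 ↦ -3·1·10·1 = -30
  Z**3 ↦ 1·1·1·1 = 1
Sum: F(8, 10, 1) = (-1024) + (640) + (64) + (2400) + (80) + (16) + (2000) + (-100) + (-30) + (1) = 4047.
Reducing mod 11: 4047 ≡ 10 (mod 11).
Since F(a, b, c) ≡ 10 ≠ 0 (mod 11), P does NOT lie on the curve.


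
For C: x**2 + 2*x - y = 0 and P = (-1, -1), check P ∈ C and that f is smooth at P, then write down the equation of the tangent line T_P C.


Tangent line at P: -y - 1 = 0.

Step 1: f(-1, -1) = 0, so P lies on C.
Step 2: partial derivatives
  f_x(x, y) = 2*x + 2, f_y(x, y) = -1.
  f_x(P) = 0, f_y(P) = -1 (gradient nonzero, so P is smooth).
Step 3: tangent line at P: 0·(x − -1) + -1·(y − -1) = 0.
Expanding: -y - 1 = 0.


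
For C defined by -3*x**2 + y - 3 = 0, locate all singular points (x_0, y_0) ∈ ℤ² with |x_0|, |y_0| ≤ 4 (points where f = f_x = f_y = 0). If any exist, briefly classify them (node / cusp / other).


No singular points in the scanned grid; C is smooth there.

Compute partial derivatives:
  f_x = -6*x.
  f_y = 1.
f_y = 1 is a nonzero constant, so f_y never vanishes: no point (x, y) can satisfy f = f_x = f_y = 0. In particular no (x, y) ∈ {−4, ..., 4}² is singular; the curve is smooth.


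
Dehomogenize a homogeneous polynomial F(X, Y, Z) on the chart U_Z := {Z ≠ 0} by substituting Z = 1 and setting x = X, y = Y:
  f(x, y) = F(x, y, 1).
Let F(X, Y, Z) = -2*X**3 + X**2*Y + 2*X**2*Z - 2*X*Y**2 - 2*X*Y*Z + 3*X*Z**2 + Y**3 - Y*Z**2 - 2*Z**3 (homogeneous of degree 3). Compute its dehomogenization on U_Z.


f(x, y) = -2*x**3 + x**2*y + 2*x**2 - 2*x*y**2 - 2*x*y + 3*x + y**3 - y - 2

On U_Z we set Z = 1. Each monomial c·X^i·Y^j·Z^k in F becomes c·x^i·y^j·1^k = c·x^i·y^j.
Substituting Z = 1: F(X, Y, 1) = -2*x**3 + x**2*y + 2*x**2 - 2*x*y**2 - 2*x*y + 3*x + y**3 - y - 2.
Note: deg(f) ≤ deg(F) = 3; strict inequality happens when F is divisible by Z (lost terms).


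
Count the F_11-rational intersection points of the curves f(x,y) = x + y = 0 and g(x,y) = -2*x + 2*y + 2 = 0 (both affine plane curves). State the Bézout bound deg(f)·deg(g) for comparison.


Common zeros: {(6, 5)}; count = 1; Bézout bound = 1.

deg(f) = 1, deg(g) = 1, so Bézout bound = 1.
Scan x ∈ F_11. For each x, list the y ∈ F_11 with f(x, y) ≡ 0 and those with g(x, y) ≡ 0 (mod 11); the common zeros in that column are the intersection.
  x = 0: f ≡ 0 at y ∈ {0}; g ≡ 0 at y ∈ {10}; common: ∅.
  x = 1: f ≡ 0 at y ∈ {10}; g ≡ 0 at y ∈ {0}; common: ∅.
  x = 2: f ≡ 0 at y ∈ {9}; g ≡ 0 at y ∈ {1}; common: ∅.
  x = 3: f ≡ 0 at y ∈ {8}; g ≡ 0 at y ∈ {2}; common: ∅.
  x = 4: f ≡ 0 at y ∈ {7}; g ≡ 0 at y ∈ {3}; common: ∅.
  x = 5: f ≡ 0 at y ∈ {6}; g ≡ 0 at y ∈ {4}; common: ∅.
  x = 6: f ≡ 0 at y ∈ {5}; g ≡ 0 at y ∈ {5}; common: {5}.
  x = 7: f ≡ 0 at y ∈ {4}; g ≡ 0 at y ∈ {6}; common: ∅.
  x = 8: f ≡ 0 at y ∈ {3}; g ≡ 0 at y ∈ {7}; common: ∅.
  x = 9: f ≡ 0 at y ∈ {2}; g ≡ 0 at y ∈ {8}; common: ∅.
  x = 10: f ≡ 0 at y ∈ {1}; g ≡ 0 at y ∈ {9}; common: ∅.
Collecting: common zeros = {(6, 5)}, so the count is 1.
Comparison with the Bézout bound: 1 ≤ 1 = deg(f)·deg(g), as expected for curves with no common component (the bound is attained).


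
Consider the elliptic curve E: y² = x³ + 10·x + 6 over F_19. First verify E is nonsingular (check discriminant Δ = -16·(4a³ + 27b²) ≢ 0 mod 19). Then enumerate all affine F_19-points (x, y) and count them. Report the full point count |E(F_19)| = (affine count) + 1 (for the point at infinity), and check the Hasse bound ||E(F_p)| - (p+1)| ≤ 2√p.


Affine points = {(0, 5), (0, 14), (1, 6), (1, 13), (3, 5), (3, 14), (6, 4), (6, 15), (7, 1), (7, 18), (8, 3), (8, 16), (10, 2), (10, 17), (12, 7), (12, 12), (15, 4), (15, 15), (16, 5), (16, 14), (17, 4), (17, 15)}; affine count = 22; |E(F_19)| = 23.

Discriminant check: Δ ∝ 4a³ + 27b² = 4·10³ + 27·6² = 4·1000 + 27·36 ≡ 13 (mod 19). Nonzero ⇒ E is nonsingular.
For each x ∈ F_19, compute rhs = x³ + 10·x + 6 mod 19, then count y ∈ F_19 with y² ≡ rhs.
  x = 0: rhs = 6, matching y values: 5, 14 (2 points).
  x = 1: rhs = 17, matching y values: 6, 13 (2 points).
  x = 2: rhs = 15, matching y values: none (0 points).
  x = 3: rhs = 6, matching y values: 5, 14 (2 points).
  x = 4: rhs = 15, matching y values: none (0 points).
  x = 5: rhs = 10, matching y values: none (0 points).
  x = 6: rhs = 16, matching y values: 4, 15 (2 points).
  x = 7: rhs = 1, matching y values: 1, 18 (2 points).
  x = 8: rhs = 9, matching y values: 3, 16 (2 points).
  x = 9: rhs = 8, matching y values: none (0 points).
  x = 10: rhs = 4, matching y values: 2, 17 (2 points).
  x = 11: rhs = 3, matching y values: none (0 points).
  x = 12: rhs = 11, matching y values: 7, 12 (2 points).
  x = 13: rhs = 15, matching y values: none (0 points).
  x = 14: rhs = 2, matching y values: none (0 points).
  x = 15: rhs = 16, matching y values: 4, 15 (2 points).
  x = 16: rhs = 6, matching y values: 5, 14 (2 points).
  x = 17: rhs = 16, matching y values: 4, 15 (2 points).
  x = 18: rhs = 14, matching y values: none (0 points).
Total affine count: 22.
Full point count |E(F_19)| = 22 + 1 = 23.
Hasse bound: |23 − (19+1)| = |3| = 3 ≤ 2√19 ≈ 8.7178 ✓.
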